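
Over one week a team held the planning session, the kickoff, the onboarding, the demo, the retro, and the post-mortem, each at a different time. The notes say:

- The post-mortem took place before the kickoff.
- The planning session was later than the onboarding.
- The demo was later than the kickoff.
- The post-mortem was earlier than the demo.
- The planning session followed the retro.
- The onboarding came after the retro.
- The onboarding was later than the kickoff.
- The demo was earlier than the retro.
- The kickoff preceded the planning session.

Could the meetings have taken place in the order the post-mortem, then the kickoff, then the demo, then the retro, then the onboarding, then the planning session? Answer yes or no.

Check each stated constraint against the proposed order — e.g. the kickoff is ahead of the onboarding; the kickoff is ahead of the planning session. Every pair is in the required order; nothing is violated.

yes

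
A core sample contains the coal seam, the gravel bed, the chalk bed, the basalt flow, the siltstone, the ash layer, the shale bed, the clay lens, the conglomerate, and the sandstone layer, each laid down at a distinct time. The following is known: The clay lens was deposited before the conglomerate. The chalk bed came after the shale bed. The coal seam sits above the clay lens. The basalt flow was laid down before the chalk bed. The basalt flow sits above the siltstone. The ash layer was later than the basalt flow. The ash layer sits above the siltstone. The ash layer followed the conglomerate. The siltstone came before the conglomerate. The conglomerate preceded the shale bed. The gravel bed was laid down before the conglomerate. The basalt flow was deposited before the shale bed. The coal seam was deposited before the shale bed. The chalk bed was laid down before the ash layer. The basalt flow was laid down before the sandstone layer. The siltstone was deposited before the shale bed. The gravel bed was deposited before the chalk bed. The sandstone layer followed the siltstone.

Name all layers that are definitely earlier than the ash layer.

the basalt flow, the chalk bed, the clay lens, the coal seam, the conglomerate, the gravel bed, the shale bed, the siltstone

Directly stated before the ash layer: the basalt flow, the chalk bed, the conglomerate, and the siltstone.
The clay lens reaches the ash layer via the clay lens → the conglomerate → the ash layer.
The coal seam reaches the ash layer via the coal seam → the shale bed → the chalk bed → the ash layer.
The gravel bed reaches the ash layer via the gravel bed → the chalk bed → the ash layer.
Likewise the shale bed reaches the ash layer by chaining the stated constraints.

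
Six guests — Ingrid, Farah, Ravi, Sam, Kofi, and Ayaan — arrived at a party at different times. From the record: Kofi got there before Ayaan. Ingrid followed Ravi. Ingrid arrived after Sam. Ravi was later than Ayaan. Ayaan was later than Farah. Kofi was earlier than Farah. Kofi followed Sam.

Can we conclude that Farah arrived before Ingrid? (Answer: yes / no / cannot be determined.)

yes

Chain the constraints: Farah → Ayaan → Ravi → Ingrid. Each link is directly stated, so Farah comes before Ingrid.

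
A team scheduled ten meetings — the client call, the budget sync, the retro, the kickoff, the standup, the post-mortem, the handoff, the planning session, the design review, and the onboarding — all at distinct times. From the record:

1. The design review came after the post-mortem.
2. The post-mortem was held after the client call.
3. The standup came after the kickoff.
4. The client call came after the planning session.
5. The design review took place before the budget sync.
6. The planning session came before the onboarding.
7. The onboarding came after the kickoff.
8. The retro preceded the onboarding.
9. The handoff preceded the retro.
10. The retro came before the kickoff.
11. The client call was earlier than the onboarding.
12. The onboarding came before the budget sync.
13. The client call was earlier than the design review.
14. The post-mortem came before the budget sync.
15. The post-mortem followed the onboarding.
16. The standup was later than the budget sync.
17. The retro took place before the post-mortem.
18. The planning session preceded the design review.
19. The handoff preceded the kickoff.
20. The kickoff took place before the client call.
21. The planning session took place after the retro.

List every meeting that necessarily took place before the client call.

Directly stated before the client call: the kickoff and the planning session.
The handoff reaches the client call via the handoff → the kickoff → the client call.
The retro reaches the client call via the retro → the kickoff → the client call.
No chain forces the onboarding (or any of the others) ahead of the client call.

the handoff, the kickoff, the planning session, the retro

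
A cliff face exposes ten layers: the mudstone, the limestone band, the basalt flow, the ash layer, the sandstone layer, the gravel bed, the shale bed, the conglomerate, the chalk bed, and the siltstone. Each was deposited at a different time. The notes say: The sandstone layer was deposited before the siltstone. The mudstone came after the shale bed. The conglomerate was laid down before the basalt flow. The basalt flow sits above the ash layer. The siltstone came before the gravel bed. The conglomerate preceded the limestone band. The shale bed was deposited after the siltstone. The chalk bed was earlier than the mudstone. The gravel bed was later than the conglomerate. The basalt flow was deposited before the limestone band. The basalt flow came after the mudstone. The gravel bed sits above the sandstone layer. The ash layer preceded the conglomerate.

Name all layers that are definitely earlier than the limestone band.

Directly stated before the limestone band: the basalt flow and the conglomerate.
The ash layer reaches the limestone band via the ash layer → the basalt flow → the limestone band.
The chalk bed reaches the limestone band via the chalk bed → the mudstone → the basalt flow → the limestone band.
The mudstone reaches the limestone band via the mudstone → the basalt flow → the limestone band.
Likewise the sandstone layer, the shale bed, and the siltstone each reach the limestone band by chaining the stated constraints.
No chain forces the gravel bed ahead of the limestone band.

the ash layer, the basalt flow, the chalk bed, the conglomerate, the mudstone, the sandstone layer, the shale bed, the siltstone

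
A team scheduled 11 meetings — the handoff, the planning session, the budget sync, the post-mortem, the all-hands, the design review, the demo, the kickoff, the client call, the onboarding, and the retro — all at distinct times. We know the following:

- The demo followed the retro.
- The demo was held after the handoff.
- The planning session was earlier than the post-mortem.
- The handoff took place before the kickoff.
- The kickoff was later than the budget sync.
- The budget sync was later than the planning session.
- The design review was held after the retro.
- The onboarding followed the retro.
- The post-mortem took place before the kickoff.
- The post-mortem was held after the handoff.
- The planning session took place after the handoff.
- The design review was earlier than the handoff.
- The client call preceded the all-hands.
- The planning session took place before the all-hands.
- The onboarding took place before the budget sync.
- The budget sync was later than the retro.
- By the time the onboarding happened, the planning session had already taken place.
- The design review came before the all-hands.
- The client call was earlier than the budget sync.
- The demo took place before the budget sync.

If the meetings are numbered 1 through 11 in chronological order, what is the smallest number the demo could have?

4

The design review, the handoff, and the retro must all come before the demo — 3 forced predecessors.
Nothing else is forced ahead of the demo, so its earliest slot is position 3 + 1 = 4.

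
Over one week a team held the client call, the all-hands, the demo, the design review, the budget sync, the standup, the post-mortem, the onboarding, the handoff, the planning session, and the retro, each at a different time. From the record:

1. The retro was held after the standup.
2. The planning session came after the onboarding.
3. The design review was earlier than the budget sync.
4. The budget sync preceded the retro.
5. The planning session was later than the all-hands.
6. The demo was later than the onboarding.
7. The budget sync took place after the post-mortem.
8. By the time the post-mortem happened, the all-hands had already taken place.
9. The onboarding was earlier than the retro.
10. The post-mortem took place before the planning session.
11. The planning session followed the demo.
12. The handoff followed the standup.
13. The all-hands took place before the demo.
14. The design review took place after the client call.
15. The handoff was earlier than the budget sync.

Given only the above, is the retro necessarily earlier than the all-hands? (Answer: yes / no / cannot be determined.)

Tracing the constraints gives the all-hands → the post-mortem → the budget sync → the retro, so the all-hands must come before the retro.
That means the retro cannot be before the all-hands.

no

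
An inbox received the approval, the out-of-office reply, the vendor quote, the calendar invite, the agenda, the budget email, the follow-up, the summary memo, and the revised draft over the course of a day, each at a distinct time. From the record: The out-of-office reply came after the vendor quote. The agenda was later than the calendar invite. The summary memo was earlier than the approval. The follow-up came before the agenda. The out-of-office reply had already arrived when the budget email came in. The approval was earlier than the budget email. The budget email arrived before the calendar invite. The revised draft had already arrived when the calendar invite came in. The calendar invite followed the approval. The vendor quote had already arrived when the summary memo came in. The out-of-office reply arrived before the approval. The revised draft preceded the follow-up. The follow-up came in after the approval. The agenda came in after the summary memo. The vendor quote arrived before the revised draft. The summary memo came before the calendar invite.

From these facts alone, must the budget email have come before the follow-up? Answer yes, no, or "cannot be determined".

No chain of stated constraints runs from the budget email to the follow-up, and none runs from the follow-up to the budget email either.
So the relative order of the budget email and the follow-up is not fixed by the given facts.

cannot be determined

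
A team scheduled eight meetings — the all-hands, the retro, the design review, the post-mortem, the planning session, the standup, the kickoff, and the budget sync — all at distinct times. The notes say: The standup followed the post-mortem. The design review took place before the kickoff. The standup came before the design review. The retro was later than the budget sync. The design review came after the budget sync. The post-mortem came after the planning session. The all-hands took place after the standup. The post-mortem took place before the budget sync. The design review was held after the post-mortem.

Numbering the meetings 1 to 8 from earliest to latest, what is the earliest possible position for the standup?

The planning session and the post-mortem must both come before the standup — 2 forced predecessors.
Nothing else is forced ahead of the standup, so its earliest slot is position 2 + 1 = 3.

3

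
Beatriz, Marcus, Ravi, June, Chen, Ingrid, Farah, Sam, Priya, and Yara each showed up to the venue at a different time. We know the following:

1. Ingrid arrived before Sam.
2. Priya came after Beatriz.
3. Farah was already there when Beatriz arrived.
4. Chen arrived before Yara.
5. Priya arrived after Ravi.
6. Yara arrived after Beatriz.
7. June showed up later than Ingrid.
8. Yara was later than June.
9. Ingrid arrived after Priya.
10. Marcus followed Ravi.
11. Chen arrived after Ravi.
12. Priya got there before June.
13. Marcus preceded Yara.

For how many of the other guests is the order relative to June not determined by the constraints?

Forced before June: Beatriz, Farah, Ingrid, Priya, and Ravi; forced after June: Yara.
That leaves Chen, Marcus, and Sam with no forced order relative to June — 3.

3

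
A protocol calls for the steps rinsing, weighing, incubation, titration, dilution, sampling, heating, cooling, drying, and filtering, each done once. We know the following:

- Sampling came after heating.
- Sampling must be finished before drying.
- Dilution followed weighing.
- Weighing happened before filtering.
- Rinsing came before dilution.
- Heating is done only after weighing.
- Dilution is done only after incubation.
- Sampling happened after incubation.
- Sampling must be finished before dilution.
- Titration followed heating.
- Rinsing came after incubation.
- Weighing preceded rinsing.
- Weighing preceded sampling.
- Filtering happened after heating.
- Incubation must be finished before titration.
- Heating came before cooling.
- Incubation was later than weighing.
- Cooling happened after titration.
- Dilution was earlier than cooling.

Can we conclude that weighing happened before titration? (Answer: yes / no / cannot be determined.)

Chain the constraints: weighing → incubation → titration. Each link is directly stated, so weighing comes before titration.

yes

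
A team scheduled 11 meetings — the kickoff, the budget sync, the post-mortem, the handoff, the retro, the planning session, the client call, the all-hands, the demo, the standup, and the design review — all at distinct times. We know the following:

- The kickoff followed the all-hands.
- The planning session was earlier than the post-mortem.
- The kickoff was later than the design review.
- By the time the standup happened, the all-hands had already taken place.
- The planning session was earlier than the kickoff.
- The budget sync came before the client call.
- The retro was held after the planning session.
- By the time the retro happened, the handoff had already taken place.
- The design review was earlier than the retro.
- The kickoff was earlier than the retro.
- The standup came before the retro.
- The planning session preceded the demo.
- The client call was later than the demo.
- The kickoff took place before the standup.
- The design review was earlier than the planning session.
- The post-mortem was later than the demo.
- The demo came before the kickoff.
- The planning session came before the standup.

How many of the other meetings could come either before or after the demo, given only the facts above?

Forced before the demo: the design review and the planning session; forced after the demo: the client call, the kickoff, the post-mortem, the retro, and the standup.
That leaves the all-hands, the budget sync, and the handoff with no forced order relative to the demo — 3.

3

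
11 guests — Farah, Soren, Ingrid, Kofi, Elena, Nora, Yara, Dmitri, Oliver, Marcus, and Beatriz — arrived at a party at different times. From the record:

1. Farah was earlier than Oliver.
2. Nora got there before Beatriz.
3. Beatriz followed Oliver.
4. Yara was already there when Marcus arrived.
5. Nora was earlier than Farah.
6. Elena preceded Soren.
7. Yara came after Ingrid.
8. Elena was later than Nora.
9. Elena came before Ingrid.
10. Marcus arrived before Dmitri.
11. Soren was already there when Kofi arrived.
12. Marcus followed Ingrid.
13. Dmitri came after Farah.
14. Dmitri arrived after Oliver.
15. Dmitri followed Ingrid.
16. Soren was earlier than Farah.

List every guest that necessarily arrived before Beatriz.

Directly stated before Beatriz: Nora and Oliver.
Elena reaches Beatriz via Elena → Soren → Farah → Oliver → Beatriz.
Farah reaches Beatriz via Farah → Oliver → Beatriz.
Soren reaches Beatriz via Soren → Farah → Oliver → Beatriz.
No chain forces Dmitri (or any of the others) ahead of Beatriz.

Elena, Farah, Nora, Oliver, Soren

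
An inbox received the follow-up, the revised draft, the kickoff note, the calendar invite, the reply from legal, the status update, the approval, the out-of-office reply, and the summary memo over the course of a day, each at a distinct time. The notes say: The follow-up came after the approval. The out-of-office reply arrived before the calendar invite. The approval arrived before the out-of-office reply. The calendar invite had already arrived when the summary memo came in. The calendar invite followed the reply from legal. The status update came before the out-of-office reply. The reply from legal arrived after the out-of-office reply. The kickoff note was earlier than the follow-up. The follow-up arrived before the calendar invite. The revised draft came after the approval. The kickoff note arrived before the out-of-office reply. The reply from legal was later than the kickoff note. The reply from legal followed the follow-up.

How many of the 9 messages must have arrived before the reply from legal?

Directly stated before the reply from legal: the follow-up, the kickoff note, and the out-of-office reply.
The approval reaches the reply from legal via the approval → the out-of-office reply → the reply from legal.
The status update reaches the reply from legal via the status update → the out-of-office reply → the reply from legal.
No chain forces the revised draft (or any of the others) ahead of the reply from legal.
That's the approval, the follow-up, the kickoff note, the out-of-office reply, and the status update — 5 in all.

5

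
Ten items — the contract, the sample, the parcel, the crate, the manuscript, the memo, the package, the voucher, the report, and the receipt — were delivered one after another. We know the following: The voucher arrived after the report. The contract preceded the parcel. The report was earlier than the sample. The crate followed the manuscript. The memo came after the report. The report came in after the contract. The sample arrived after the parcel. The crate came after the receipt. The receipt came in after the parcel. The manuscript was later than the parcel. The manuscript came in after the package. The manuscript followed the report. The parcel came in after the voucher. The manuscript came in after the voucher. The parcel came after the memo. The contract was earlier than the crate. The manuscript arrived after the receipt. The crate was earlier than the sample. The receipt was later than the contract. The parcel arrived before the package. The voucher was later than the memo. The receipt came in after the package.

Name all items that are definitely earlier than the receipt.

the contract, the memo, the package, the parcel, the report, the voucher

Directly stated before the receipt: the contract, the package, and the parcel.
The memo reaches the receipt via the memo → the parcel → the receipt.
The report reaches the receipt via the report → the memo → the parcel → the receipt.
The voucher reaches the receipt via the voucher → the parcel → the receipt.
No chain forces the crate (or any of the others) ahead of the receipt.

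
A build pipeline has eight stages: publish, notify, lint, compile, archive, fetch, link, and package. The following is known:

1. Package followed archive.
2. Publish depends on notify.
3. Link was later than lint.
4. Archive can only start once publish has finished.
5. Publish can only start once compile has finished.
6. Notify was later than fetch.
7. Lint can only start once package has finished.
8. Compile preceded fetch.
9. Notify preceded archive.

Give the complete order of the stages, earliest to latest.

The constraints fix every adjacent pair, so only one ordering works:
compile → fetch → notify → publish → archive → package → lint → link.

compile, fetch, notify, publish, archive, package, lint, link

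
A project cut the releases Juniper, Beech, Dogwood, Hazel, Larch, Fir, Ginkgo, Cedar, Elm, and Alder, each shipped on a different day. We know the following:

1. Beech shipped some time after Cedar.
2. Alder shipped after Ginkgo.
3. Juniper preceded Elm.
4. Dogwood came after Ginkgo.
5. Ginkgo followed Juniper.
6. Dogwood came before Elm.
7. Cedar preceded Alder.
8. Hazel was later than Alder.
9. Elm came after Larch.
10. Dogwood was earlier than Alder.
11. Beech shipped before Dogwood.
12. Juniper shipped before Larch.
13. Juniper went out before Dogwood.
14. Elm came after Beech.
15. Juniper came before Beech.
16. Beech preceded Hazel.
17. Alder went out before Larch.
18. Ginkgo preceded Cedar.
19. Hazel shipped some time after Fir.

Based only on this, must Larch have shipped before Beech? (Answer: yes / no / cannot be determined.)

no

Tracing the constraints gives Beech → Dogwood → Alder → Larch, so Beech must come before Larch.
That means Larch cannot be before Beech.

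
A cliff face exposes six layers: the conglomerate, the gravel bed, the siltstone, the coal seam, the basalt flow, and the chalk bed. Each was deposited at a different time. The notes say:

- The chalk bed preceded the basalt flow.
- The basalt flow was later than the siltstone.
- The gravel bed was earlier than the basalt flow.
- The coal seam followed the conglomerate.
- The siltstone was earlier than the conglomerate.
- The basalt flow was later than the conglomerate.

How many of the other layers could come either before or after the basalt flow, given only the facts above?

1

Forced before the basalt flow: the chalk bed, the conglomerate, the gravel bed, and the siltstone.
That leaves the coal seam with no forced order relative to the basalt flow — 1.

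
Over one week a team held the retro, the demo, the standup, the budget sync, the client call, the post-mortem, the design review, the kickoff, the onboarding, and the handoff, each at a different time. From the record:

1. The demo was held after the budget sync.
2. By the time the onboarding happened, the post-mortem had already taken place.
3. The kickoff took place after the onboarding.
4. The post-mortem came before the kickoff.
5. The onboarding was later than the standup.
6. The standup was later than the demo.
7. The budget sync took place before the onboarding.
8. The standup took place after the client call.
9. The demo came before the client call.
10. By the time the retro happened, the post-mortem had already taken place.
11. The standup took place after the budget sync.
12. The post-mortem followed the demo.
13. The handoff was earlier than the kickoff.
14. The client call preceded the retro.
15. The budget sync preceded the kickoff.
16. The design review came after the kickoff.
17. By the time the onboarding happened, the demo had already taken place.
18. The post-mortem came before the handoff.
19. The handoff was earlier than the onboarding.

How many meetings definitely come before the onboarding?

6

Directly stated before the onboarding: the budget sync, the demo, the handoff, the post-mortem, and the standup.
The client call reaches the onboarding via the client call → the standup → the onboarding.
No chain forces the retro (or any of the others) ahead of the onboarding.
That's the budget sync, the client call, the demo, the handoff, the post-mortem, and the standup — 6 in all.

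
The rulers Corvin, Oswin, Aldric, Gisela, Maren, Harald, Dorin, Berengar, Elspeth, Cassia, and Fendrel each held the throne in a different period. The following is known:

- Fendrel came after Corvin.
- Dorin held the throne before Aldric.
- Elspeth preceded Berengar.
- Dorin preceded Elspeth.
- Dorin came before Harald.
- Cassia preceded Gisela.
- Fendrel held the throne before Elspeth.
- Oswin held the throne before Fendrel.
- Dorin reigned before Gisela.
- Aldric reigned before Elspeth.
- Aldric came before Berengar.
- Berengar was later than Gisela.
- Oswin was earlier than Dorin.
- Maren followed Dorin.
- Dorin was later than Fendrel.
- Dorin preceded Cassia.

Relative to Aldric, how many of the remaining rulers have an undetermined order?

4

Forced before Aldric: Corvin, Dorin, Fendrel, and Oswin; forced after Aldric: Berengar and Elspeth.
That leaves Cassia, Gisela, Harald, and Maren with no forced order relative to Aldric — 4.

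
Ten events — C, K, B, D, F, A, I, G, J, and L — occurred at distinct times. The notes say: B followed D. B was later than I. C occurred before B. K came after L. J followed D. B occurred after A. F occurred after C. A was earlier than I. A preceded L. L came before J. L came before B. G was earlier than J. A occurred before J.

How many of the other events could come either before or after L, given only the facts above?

5

Forced before L: A; forced after L: B, J, and K.
That leaves C, D, F, G, and I with no forced order relative to L — 5.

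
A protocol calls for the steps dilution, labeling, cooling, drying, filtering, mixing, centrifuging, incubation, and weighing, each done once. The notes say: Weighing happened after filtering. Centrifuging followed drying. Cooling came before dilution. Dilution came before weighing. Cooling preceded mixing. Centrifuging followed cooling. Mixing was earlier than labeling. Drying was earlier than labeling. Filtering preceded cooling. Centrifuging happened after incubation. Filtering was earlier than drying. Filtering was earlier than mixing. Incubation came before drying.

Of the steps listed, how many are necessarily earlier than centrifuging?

4

Directly stated before centrifuging: cooling, drying, and incubation.
Filtering reaches centrifuging via filtering → drying → centrifuging.
That's cooling, drying, filtering, and incubation — 4 in all.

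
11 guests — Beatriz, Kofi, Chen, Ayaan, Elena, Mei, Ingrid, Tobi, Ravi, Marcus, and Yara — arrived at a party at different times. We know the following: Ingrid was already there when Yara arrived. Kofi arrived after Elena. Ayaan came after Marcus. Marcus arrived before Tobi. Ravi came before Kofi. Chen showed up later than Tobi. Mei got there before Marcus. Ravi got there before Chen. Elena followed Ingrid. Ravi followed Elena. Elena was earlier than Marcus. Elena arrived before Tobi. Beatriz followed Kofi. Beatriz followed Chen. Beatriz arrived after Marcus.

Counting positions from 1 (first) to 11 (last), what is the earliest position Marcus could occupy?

Elena, Ingrid, and Mei must all come before Marcus — 3 forced predecessors.
Nothing else is forced ahead of Marcus, so their earliest slot is position 3 + 1 = 4.

4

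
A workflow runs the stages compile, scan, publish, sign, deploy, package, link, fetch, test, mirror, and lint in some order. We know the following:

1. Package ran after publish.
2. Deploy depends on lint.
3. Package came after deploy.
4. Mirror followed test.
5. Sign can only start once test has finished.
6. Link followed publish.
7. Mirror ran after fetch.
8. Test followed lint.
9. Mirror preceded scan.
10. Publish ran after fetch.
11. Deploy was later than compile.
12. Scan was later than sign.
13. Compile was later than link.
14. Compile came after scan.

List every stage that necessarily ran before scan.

Directly stated before scan: mirror and sign.
Fetch reaches scan via fetch → mirror → scan.
Lint reaches scan via lint → test → sign → scan.
Test reaches scan via test → sign → scan.
No chain forces publish (or any of the others) ahead of scan.

fetch, lint, mirror, sign, test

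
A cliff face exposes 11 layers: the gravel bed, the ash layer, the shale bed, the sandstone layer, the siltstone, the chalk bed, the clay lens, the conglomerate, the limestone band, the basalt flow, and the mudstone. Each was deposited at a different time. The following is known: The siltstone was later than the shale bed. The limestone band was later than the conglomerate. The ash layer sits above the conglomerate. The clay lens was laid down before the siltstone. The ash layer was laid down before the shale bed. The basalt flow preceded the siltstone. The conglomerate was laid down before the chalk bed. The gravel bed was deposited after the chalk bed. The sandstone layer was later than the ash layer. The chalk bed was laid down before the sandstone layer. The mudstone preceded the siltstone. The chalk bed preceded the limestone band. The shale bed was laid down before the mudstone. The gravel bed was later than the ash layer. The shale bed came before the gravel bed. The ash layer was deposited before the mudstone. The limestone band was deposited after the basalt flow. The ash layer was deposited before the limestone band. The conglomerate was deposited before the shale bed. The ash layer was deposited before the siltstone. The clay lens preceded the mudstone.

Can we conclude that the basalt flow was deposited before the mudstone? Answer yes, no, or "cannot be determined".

No chain of stated constraints runs from the basalt flow to the mudstone, and none runs from the mudstone to the basalt flow either.
So the relative order of the basalt flow and the mudstone is not fixed by the given facts.

cannot be determined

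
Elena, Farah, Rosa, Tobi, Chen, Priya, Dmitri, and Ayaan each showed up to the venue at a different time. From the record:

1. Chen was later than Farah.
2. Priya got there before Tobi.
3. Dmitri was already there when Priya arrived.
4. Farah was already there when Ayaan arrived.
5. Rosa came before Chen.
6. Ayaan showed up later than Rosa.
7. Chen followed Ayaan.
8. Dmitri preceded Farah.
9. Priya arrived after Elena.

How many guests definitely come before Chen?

Directly stated before Chen: Ayaan, Farah, and Rosa.
Dmitri reaches Chen via Dmitri → Farah → Chen.
No chain forces Tobi (or any of the others) ahead of Chen.
That's Ayaan, Dmitri, Farah, and Rosa — 4 in all.

4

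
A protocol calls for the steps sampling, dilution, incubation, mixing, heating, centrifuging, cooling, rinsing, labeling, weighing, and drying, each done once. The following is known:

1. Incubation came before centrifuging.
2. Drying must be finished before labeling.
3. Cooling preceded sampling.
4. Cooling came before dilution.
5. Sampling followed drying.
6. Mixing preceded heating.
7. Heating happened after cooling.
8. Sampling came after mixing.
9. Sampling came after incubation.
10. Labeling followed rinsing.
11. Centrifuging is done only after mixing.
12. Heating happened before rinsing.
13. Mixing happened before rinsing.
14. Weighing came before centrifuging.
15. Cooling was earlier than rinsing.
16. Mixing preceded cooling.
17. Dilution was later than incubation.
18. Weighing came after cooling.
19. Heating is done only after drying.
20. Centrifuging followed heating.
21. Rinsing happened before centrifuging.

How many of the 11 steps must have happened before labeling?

Directly stated before labeling: drying and rinsing.
Cooling reaches labeling via cooling → rinsing → labeling.
Heating reaches labeling via heating → rinsing → labeling.
Mixing reaches labeling via mixing → rinsing → labeling.
No chain forces centrifuging (or any of the others) ahead of labeling.
That's cooling, drying, heating, mixing, and rinsing — 5 in all.

5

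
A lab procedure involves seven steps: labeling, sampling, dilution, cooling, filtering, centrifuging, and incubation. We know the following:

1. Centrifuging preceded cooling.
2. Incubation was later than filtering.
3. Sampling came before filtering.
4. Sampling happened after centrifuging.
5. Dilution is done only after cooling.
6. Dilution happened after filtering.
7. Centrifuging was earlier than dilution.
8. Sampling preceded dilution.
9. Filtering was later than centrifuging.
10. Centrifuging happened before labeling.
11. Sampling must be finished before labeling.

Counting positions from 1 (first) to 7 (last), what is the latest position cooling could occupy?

6

Cooling must come before dilution — 1 step forced after it.
Everything else can be placed before cooling in some valid order, so cooling can sit as late as position 7 − 1 = 6.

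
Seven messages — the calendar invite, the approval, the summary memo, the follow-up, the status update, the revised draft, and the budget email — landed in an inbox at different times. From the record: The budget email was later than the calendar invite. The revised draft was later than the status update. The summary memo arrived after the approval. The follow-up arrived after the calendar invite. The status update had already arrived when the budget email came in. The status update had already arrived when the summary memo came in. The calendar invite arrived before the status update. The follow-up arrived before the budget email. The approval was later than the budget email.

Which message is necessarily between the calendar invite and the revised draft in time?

the status update

Tracing the constraints gives the calendar invite → the status update → the revised draft, so the status update sits after the calendar invite and before the revised draft.
No other message is forced both after the calendar invite and before the revised draft.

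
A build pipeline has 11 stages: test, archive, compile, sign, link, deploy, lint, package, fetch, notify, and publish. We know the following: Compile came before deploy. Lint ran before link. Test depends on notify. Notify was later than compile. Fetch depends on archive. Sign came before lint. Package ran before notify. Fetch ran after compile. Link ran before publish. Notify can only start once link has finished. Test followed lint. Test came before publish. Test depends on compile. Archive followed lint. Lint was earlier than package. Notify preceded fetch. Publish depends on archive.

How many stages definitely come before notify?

5

Directly stated before notify: compile, link, and package.
Lint reaches notify via lint → package → notify.
Sign reaches notify via sign → lint → package → notify.
No chain forces deploy (or any of the others) ahead of notify.
That's compile, link, lint, package, and sign — 5 in all.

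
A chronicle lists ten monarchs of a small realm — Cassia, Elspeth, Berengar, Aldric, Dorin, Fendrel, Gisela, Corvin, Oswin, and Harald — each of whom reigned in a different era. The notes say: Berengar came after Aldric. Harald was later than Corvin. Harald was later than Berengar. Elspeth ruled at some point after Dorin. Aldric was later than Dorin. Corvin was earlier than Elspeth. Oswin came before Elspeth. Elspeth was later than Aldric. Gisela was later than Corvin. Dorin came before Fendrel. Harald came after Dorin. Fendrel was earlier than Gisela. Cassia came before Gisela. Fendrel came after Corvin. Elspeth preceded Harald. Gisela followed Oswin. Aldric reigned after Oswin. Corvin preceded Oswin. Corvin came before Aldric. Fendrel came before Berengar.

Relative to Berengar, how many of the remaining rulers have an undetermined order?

Forced before Berengar: Aldric, Corvin, Dorin, Fendrel, and Oswin; forced after Berengar: Harald.
That leaves Cassia, Elspeth, and Gisela with no forced order relative to Berengar — 3.

3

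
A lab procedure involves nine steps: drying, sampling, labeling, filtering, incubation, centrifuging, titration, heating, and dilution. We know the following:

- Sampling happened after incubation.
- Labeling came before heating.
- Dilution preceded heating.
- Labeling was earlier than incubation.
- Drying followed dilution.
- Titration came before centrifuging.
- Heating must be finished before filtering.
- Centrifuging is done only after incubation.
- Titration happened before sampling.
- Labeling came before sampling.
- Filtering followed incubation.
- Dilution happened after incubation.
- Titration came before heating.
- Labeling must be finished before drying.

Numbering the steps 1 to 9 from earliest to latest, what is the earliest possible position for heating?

Dilution, incubation, labeling, and titration must all come before heating — 4 forced predecessors.
Nothing else is forced ahead of heating, so its earliest slot is position 4 + 1 = 5.

5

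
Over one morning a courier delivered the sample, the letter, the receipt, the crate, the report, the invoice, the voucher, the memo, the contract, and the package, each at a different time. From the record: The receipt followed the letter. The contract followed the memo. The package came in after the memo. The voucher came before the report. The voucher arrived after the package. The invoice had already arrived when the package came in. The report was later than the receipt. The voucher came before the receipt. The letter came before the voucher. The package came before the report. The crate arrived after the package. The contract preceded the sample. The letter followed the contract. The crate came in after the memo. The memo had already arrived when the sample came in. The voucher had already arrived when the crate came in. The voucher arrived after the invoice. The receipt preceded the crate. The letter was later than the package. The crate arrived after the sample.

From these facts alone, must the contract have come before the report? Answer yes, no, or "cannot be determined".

yes

Chain the constraints: the contract → the letter → the voucher → the report. Each link is directly stated, so the contract comes before the report.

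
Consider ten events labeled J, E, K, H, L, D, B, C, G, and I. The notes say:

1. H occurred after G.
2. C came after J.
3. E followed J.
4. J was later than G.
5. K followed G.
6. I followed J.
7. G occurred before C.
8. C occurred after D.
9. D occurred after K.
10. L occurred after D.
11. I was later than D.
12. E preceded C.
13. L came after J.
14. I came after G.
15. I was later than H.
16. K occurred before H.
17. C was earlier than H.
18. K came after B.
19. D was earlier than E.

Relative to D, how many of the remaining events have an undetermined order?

Forced before D: B, G, and K; forced after D: C, E, H, I, and L.
That leaves J with no forced order relative to D — 1.

1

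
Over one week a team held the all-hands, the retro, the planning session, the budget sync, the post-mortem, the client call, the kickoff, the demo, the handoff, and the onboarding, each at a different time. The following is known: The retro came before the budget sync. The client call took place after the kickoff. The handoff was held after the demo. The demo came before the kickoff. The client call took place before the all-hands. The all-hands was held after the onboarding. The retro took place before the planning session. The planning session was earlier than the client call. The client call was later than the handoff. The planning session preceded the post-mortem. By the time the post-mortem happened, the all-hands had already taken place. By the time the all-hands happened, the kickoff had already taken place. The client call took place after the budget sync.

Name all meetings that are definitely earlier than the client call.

the budget sync, the demo, the handoff, the kickoff, the planning session, the retro

Directly stated before the client call: the budget sync, the handoff, the kickoff, and the planning session.
The demo reaches the client call via the demo → the kickoff → the client call.
The retro reaches the client call via the retro → the planning session → the client call.
No chain forces the onboarding (or any of the others) ahead of the client call.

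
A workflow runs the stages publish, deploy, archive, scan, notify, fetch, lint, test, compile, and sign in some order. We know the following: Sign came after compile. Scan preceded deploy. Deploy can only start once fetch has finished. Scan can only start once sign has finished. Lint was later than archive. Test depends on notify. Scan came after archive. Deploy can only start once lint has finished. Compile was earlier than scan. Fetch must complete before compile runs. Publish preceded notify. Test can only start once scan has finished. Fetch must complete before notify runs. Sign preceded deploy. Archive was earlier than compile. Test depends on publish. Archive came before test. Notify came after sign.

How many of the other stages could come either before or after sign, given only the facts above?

Forced before sign: archive, compile, and fetch; forced after sign: deploy, notify, scan, and test.
That leaves lint and publish with no forced order relative to sign — 2.

2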